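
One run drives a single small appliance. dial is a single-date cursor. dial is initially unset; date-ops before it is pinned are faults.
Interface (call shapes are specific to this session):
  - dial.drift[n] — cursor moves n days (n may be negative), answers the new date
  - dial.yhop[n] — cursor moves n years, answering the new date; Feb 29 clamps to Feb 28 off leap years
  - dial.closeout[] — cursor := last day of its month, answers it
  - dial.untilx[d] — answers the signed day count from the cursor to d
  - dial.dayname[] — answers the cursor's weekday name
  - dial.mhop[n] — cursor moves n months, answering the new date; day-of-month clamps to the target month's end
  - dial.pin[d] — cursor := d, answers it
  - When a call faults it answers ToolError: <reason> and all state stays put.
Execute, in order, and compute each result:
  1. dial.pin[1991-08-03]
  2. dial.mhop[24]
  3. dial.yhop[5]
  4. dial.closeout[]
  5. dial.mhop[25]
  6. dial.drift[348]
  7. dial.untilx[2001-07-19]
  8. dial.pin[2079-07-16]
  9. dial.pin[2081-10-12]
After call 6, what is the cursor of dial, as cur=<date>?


Do: pin[d→1991-08-03]
See: 1991-08-03
Do: mhop[n→24]
See: 1993-08-03
Do: yhop[n→5]
See: 1998-08-03
Do: closeout[]
See: 1998-08-31
Do: mhop[n→25]
See: 2000-09-30
Do: drift[n→348]
See: 2001-09-13
Do: untilx[d→2001-07-19]
See: -56
Do: pin[d→2079-07-16]
See: 2079-07-16
Do: pin[d→2081-10-12]
See: 2081-10-12

Answer: cur=2001-09-13


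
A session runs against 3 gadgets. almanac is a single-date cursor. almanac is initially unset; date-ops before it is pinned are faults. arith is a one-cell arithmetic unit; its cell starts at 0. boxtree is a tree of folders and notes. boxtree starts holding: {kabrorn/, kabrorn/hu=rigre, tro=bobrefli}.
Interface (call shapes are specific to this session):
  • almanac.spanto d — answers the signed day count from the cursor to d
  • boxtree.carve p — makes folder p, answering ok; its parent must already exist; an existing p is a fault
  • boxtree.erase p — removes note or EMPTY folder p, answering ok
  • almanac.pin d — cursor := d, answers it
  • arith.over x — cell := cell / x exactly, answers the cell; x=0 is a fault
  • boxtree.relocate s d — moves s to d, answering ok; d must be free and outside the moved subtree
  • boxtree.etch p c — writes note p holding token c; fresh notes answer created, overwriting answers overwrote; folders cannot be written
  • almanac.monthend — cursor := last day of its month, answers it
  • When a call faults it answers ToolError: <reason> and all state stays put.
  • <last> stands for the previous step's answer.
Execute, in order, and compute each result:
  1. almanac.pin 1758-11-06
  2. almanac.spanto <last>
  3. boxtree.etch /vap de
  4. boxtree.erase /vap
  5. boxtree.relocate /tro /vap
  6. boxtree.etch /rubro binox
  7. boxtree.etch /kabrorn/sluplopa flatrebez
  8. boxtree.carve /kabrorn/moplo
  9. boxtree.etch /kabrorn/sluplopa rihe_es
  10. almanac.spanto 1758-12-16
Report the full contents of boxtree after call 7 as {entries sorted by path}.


==> almanac.pin(d→1758-11-06)
<== 1758-11-06
==> almanac.spanto(d→<last>)
<== 0
==> boxtree.etch(p→/vap, c→de)
<== created
==> boxtree.erase(p→/vap)
<== ok
==> boxtree.relocate(s→/tro, d→/vap)
<== ok
==> boxtree.etch(p→/rubro, c→binox)
<== created
==> boxtree.etch(p→/kabrorn/sluplopa, c→flatrebez)
<== created
==> boxtree.carve(p→/kabrorn/moplo)
<== ok
==> boxtree.etch(p→/kabrorn/sluplopa, c→rihe_es)
<== overwrote
==> almanac.spanto(d→1758-12-16)
<== 40

Answer: {kabrorn/, kabrorn/hu=rigre, kabrorn/sluplopa=flatrebez, rubro=binox, vap=bobrefli}


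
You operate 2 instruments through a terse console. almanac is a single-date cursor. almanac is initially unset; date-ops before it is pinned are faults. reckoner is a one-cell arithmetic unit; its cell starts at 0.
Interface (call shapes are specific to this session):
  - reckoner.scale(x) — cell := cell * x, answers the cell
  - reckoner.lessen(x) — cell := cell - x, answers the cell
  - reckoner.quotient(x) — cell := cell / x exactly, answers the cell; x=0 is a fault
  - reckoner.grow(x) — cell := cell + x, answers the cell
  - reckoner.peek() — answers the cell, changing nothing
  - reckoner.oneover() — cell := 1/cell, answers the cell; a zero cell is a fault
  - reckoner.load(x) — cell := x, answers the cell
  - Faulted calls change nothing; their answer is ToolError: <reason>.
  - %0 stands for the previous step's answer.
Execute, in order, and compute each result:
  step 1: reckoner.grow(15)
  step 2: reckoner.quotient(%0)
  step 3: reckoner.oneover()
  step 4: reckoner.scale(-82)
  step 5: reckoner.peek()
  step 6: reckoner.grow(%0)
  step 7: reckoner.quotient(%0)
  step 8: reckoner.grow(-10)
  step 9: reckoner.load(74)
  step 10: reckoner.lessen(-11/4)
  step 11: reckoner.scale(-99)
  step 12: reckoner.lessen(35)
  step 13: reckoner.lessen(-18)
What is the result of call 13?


Answer: -30461/4

Derivation:
·→ reckoner.grow(x=15)
·← 15
·→ reckoner.quotient(x=%0)
·← 1
·→ reckoner.oneover()
·← 1
·→ reckoner.scale(x=-82)
·← -82
·→ reckoner.peek()
·← -82
·→ reckoner.grow(x=%0)
·← -164
·→ reckoner.quotient(x=%0)
·← 1
·→ reckoner.grow(x=-10)
·← -9
·→ reckoner.load(x=74)
·← 74
·→ reckoner.lessen(x=-11/4)
·← 307/4
·→ reckoner.scale(x=-99)
·← -30393/4
·→ reckoner.lessen(x=35)
·← -30533/4
·→ reckoner.lessen(x=-18)
·← -30461/4


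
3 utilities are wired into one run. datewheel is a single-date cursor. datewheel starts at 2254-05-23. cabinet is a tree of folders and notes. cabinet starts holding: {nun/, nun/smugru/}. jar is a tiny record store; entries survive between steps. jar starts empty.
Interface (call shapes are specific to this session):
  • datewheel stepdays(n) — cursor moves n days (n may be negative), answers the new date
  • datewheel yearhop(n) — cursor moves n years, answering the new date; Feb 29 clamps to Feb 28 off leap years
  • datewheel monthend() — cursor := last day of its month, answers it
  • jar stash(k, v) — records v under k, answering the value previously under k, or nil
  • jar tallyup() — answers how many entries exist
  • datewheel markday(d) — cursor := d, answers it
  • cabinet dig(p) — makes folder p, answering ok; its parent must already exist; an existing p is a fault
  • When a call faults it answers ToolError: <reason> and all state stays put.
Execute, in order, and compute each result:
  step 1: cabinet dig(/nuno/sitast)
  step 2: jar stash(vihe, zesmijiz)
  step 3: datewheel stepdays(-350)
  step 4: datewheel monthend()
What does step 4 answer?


> cabinet dig p→/nuno/sitast
[out] ToolError: no parent
> jar stash k→vihe v→zesmijiz
[out] nil
> datewheel stepdays n→-350
[out] 2253-06-07
> datewheel monthend
[out] 2253-06-30

Answer: 2253-06-30


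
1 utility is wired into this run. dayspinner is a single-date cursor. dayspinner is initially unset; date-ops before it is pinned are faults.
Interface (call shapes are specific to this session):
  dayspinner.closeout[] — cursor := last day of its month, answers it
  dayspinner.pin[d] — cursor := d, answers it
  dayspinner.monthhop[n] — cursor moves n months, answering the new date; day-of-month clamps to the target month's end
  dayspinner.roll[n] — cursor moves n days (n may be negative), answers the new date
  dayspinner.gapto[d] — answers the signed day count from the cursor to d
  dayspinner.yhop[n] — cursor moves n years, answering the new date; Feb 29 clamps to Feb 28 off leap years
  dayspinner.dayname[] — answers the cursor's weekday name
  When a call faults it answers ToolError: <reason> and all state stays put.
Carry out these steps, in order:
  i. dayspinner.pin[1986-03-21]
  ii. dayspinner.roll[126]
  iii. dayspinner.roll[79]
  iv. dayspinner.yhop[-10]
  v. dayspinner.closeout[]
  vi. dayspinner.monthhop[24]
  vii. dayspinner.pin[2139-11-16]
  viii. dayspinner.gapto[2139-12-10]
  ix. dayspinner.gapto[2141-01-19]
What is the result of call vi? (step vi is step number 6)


Answer: 1978-10-31

Derivation:
> dayspinner.pin d='1986-03-21'
= 1986-03-21
> dayspinner.roll n='126'
= 1986-07-25
> dayspinner.roll n='79'
= 1986-10-12
> dayspinner.yhop n='-10'
= 1976-10-12
> dayspinner.closeout
= 1976-10-31
> dayspinner.monthhop n='24'
= 1978-10-31
> dayspinner.pin d='2139-11-16'
= 2139-11-16
> dayspinner.gapto d='2139-12-10'
= 24
> dayspinner.gapto d='2141-01-19'
= 430


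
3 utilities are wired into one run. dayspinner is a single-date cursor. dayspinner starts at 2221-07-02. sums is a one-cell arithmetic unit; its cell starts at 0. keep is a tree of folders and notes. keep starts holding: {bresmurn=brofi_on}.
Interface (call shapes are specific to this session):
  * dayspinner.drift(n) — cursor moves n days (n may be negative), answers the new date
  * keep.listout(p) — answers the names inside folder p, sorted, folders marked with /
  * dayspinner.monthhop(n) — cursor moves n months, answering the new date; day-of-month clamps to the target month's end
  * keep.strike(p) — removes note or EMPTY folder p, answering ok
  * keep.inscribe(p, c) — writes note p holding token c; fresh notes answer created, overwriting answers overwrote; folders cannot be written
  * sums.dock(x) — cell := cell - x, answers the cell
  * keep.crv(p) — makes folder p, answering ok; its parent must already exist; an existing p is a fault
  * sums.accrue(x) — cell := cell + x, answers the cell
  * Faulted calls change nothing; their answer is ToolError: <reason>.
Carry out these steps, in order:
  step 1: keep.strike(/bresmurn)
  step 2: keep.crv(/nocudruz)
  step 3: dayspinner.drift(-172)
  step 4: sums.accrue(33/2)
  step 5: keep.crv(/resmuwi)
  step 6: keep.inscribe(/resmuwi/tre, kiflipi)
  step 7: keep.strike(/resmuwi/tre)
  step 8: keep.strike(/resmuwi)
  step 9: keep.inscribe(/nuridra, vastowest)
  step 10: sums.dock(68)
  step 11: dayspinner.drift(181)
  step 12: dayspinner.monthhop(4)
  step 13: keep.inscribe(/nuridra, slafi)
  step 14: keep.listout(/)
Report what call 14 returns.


Answer: [nocudruz/, nuridra]

Derivation:
Do: strike[p→/bresmurn]
See: ok
Do: crv[p→/nocudruz]
See: ok
Do: drift[n→-172]
See: 2221-01-11
Do: accrue[x→33/2]
See: 33/2
Do: crv[p→/resmuwi]
See: ok
Do: inscribe[p→/resmuwi/tre; c→kiflipi]
See: created
Do: strike[p→/resmuwi/tre]
See: ok
Do: strike[p→/resmuwi]
See: ok
Do: inscribe[p→/nuridra; c→vastowest]
See: created
Do: dock[x→68]
See: -103/2
Do: drift[n→181]
See: 2221-07-11
Do: monthhop[n→4]
See: 2221-11-11
Do: inscribe[p→/nuridra; c→slafi]
See: overwrote
Do: listout[p→/]
See: [nocudruz/, nuridra]


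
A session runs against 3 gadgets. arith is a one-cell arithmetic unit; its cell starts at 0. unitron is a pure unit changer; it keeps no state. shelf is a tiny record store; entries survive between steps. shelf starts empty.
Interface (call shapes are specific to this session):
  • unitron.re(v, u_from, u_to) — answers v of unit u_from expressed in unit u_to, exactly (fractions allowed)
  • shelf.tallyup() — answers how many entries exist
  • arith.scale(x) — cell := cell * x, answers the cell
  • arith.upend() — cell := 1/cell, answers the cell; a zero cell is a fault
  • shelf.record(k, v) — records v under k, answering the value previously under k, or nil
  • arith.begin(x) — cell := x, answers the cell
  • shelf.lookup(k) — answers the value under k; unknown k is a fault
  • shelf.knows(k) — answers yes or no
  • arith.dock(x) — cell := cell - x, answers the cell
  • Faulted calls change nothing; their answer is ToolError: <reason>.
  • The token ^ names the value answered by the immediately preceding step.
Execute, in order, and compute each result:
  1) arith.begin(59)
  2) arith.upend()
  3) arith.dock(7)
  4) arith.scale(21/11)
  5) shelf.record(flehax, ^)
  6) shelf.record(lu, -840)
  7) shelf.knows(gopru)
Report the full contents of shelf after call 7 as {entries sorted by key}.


// arith.begin(59) -> 59
// arith.upend() -> 1/59
// arith.dock(7) -> -412/59
// arith.scale(21/11) -> -8652/649
// shelf.record(flehax, ^) -> nil
// shelf.record(lu, -840) -> nil
// shelf.knows(gopru) -> no

Answer: {flehax=-8652/649, lu=-840}


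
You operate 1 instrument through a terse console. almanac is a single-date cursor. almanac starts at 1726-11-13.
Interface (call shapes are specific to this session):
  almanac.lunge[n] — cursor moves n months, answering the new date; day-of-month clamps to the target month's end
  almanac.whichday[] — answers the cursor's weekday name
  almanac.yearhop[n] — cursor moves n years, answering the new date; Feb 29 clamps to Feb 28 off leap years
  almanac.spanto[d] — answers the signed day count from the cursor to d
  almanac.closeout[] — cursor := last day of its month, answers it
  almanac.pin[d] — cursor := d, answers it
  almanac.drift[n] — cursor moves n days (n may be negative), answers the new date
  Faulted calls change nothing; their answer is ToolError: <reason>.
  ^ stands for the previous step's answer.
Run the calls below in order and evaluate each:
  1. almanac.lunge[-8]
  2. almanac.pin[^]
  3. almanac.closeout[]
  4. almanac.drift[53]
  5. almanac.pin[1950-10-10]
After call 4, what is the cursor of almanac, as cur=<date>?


Answer: cur=1726-05-23

Derivation:
~$ almanac.lunge n→-8
[out] 1726-03-13
~$ almanac.pin d→^
[out] 1726-03-13
~$ almanac.closeout
[out] 1726-03-31
~$ almanac.drift n→53
[out] 1726-05-23
~$ almanac.pin d→1950-10-10
[out] 1950-10-10


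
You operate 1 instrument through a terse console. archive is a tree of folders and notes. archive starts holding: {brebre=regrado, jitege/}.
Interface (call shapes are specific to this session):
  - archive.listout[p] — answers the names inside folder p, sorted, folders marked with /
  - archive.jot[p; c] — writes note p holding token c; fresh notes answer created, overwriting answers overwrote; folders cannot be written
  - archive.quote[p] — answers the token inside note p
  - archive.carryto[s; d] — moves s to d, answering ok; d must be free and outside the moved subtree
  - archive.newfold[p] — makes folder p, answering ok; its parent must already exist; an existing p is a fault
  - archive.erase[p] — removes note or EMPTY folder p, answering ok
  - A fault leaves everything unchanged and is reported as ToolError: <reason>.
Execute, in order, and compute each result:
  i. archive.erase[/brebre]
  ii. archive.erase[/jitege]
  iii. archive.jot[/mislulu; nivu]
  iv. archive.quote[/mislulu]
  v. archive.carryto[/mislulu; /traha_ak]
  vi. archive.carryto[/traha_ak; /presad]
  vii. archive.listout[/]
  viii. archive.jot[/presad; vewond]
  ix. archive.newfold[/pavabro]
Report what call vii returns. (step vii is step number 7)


I run archive.erase(p→/brebre), and see ok.
I call archive.erase(p→/jitege), and get ok.
Then archive.jot(p→/mislulu, c→nivu), yielding created.
Using archive.quote(p→/mislulu): nivu.
Calling archive.carryto(s→/mislulu, d→/traha_ak), and see ok.
Using archive.carryto(s→/traha_ak, d→/presad), and observe ok.
Next I call archive.listout(p→/), giving [presad].
I call archive.jot(p→/presad, c→vewond), and observe overwrote.
Now I run archive.newfold(p→/pavabro), and observe ok.

Answer: [presad]


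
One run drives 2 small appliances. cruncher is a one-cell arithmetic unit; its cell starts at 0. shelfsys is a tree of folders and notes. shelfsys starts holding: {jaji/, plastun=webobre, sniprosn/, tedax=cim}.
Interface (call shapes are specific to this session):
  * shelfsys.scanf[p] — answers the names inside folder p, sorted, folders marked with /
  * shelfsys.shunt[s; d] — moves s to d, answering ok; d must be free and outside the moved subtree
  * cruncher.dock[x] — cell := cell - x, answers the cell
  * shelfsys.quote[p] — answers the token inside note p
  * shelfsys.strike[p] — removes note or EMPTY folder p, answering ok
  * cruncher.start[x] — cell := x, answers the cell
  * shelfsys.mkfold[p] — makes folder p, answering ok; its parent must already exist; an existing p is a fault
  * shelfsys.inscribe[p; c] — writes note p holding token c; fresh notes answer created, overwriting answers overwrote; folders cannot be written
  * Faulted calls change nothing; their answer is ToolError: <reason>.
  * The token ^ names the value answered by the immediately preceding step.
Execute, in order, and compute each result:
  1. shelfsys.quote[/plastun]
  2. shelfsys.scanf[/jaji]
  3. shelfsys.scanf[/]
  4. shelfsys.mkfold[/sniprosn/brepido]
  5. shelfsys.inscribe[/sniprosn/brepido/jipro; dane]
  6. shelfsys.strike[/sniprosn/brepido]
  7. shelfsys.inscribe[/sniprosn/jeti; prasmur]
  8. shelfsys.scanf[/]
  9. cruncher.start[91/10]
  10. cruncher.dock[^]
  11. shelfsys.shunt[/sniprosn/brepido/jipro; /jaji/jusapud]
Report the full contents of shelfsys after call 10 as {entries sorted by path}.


Answer: {jaji/, plastun=webobre, sniprosn/, sniprosn/brepido/, sniprosn/brepido/jipro=dane, sniprosn/jeti=prasmur, tedax=cim}

Derivation:
I call shelfsys.quote passing p→/plastun, → webobre.
I run shelfsys.scanf passing p→/jaji, and get [].
I use shelfsys.scanf passing p→/, and get [jaji/, plastun, sniprosn/, tedax].
I call shelfsys.mkfold passing p→/sniprosn/brepido, and observe ok.
I run shelfsys.inscribe passing p→/sniprosn/brepido/jipro, c→dane, — result: created.
Calling shelfsys.strike passing p→/sniprosn/brepido: ToolError: not empty.
I try shelfsys.inscribe passing p→/sniprosn/jeti, c→prasmur, giving created.
Then shelfsys.scanf passing p→/, yielding [jaji/, plastun, sniprosn/, tedax].
I try cruncher.start passing x→91/10, which returns 91/10.
I use cruncher.dock passing x→^, which returns 0.
Then shelfsys.shunt passing s→/sniprosn/brepido/jipro, d→/jaji/jusapud: ok.


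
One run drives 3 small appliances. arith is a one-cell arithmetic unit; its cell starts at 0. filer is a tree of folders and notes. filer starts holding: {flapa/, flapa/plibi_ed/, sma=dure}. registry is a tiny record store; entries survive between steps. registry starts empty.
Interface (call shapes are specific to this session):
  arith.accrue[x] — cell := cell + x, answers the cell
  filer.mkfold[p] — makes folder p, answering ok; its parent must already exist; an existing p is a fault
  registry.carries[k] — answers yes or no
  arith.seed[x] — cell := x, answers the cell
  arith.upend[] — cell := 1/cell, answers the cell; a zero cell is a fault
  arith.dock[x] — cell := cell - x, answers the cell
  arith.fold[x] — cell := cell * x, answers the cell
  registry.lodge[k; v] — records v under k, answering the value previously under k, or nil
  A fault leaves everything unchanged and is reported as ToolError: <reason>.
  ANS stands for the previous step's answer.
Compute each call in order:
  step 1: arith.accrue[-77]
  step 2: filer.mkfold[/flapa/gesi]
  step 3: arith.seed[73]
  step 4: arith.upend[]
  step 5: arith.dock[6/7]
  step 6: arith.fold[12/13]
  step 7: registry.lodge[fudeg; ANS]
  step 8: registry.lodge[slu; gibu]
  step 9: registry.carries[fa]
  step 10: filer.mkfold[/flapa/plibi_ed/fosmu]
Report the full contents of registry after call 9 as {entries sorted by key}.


Answer: {fudeg=-5172/6643, slu=gibu}

Derivation:
>> arith.accrue(x: -77)
<< -77
>> filer.mkfold(p: /flapa/gesi)
<< ok
>> arith.seed(x: 73)
<< 73
>> arith.upend()
<< 1/73
>> arith.dock(x: 6/7)
<< -431/511
>> arith.fold(x: 12/13)
<< -5172/6643
>> registry.lodge(k: fudeg, v: ANS)
<< nil
>> registry.lodge(k: slu, v: gibu)
<< nil
>> registry.carries(k: fa)
<< no
>> filer.mkfold(p: /flapa/plibi_ed/fosmu)
<< ok


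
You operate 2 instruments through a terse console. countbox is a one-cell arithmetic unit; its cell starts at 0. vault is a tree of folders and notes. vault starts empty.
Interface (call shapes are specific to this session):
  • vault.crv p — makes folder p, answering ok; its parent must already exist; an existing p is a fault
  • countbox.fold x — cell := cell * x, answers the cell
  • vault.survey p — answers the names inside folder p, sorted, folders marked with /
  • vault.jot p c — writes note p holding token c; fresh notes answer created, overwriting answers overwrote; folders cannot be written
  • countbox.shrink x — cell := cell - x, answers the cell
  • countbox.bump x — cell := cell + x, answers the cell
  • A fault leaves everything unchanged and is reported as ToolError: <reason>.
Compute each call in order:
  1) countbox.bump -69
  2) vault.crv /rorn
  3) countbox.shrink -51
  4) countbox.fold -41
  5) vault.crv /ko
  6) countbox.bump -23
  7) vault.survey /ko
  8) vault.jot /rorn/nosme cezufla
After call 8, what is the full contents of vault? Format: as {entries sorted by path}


Answer: {ko/, rorn/, rorn/nosme=cezufla}

Derivation:
-- countbox.bump(x→-69) == -69
-- vault.crv(p→/rorn) == ok
-- countbox.shrink(x→-51) == -18
-- countbox.fold(x→-41) == 738
-- vault.crv(p→/ko) == ok
-- countbox.bump(x→-23) == 715
-- vault.survey(p→/ko) == []
-- vault.jot(p→/rorn/nosme, c→cezufla) == created


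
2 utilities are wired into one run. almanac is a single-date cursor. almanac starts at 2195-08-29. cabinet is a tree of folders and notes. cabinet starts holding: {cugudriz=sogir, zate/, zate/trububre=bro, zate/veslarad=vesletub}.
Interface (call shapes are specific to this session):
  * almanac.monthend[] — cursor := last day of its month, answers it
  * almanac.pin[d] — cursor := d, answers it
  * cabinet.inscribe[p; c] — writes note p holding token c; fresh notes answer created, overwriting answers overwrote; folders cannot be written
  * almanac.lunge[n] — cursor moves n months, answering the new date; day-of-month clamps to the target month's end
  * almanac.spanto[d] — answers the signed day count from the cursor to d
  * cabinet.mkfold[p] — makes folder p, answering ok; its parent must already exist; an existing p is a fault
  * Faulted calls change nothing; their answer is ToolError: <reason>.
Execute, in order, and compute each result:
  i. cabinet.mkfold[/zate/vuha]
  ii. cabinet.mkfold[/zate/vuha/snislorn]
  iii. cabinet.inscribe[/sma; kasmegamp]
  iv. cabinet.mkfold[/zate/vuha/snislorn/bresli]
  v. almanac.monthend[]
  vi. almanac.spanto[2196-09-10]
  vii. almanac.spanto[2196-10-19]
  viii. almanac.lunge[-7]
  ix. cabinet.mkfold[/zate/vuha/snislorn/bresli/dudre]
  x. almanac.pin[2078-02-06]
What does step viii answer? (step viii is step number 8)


Answer: 2195-01-31

Derivation:
Act: cabinet.mkfold[p=/zate/vuha]
Obs: ok
Act: cabinet.mkfold[p=/zate/vuha/snislorn]
Obs: ok
Act: cabinet.inscribe[p=/sma; c=kasmegamp]
Obs: created
Act: cabinet.mkfold[p=/zate/vuha/snislorn/bresli]
Obs: ok
Act: almanac.monthend[]
Obs: 2195-08-31
Act: almanac.spanto[d=2196-09-10]
Obs: 376
Act: almanac.spanto[d=2196-10-19]
Obs: 415
Act: almanac.lunge[n=-7]
Obs: 2195-01-31
Act: cabinet.mkfold[p=/zate/vuha/snislorn/bresli/dudre]
Obs: ok
Act: almanac.pin[d=2078-02-06]
Obs: 2078-02-06


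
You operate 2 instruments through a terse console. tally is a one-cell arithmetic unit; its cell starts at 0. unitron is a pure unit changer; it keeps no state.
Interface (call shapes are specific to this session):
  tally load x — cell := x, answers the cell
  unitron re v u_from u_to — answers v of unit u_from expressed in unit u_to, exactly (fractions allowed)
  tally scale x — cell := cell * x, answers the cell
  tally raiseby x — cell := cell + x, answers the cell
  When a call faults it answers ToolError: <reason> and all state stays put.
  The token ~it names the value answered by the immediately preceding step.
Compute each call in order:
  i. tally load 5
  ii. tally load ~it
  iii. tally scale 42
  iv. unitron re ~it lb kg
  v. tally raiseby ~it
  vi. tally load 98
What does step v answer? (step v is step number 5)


Step: tally load[x='5']
Result: 5
Step: tally load[x='~it']
Result: 5
Step: tally scale[x='42']
Result: 210
Step: unitron re[v='~it'; u_from='lb'; u_to='kg']
Result: 952543977/10000000
Step: tally raiseby[x='~it']
Result: 3052543977/10000000
Step: tally load[x='98']
Result: 98

Answer: 3052543977/10000000


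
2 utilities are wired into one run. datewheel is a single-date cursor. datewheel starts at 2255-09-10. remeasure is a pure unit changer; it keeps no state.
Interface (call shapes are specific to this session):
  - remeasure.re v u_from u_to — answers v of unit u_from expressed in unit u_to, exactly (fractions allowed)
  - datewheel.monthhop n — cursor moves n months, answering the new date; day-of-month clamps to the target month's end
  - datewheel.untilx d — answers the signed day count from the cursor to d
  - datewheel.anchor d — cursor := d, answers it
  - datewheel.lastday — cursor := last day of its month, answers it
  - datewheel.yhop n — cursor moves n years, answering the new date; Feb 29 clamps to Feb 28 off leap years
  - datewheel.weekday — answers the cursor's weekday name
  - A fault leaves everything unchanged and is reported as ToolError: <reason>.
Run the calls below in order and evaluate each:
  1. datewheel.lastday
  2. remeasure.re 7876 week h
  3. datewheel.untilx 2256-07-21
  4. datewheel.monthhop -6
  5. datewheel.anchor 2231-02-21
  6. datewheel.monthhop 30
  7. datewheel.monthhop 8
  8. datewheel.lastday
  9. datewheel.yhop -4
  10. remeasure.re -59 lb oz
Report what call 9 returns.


Answer: 2230-04-30

Derivation:
! datewheel.lastday() == 2255-09-30
! remeasure.re(v=7876, u_from=week, u_to=h) == 1323168
! datewheel.untilx(d=2256-07-21) == 295
! datewheel.monthhop(n=-6) == 2255-03-30
! datewheel.anchor(d=2231-02-21) == 2231-02-21
! datewheel.monthhop(n=30) == 2233-08-21
! datewheel.monthhop(n=8) == 2234-04-21
! datewheel.lastday() == 2234-04-30
! datewheel.yhop(n=-4) == 2230-04-30
! remeasure.re(v=-59, u_from=lb, u_to=oz) == -944


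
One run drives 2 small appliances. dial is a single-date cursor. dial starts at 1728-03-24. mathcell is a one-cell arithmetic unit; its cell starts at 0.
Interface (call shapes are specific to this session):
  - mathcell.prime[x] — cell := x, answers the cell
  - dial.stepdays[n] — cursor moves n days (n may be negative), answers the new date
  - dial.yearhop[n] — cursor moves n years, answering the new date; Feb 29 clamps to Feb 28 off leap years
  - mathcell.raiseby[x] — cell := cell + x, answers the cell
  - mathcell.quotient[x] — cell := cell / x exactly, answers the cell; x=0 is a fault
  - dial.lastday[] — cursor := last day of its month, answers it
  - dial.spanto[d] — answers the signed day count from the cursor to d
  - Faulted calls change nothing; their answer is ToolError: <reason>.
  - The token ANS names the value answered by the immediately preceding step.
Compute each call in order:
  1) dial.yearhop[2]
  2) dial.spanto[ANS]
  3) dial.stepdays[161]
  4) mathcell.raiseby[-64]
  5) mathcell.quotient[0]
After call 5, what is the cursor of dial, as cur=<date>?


Answer: cur=1730-09-01

Derivation:
> dial.yearhop n→2
[out] 1730-03-24
> dial.spanto d→ANS
[out] 0
> dial.stepdays n→161
[out] 1730-09-01
> mathcell.raiseby x→-64
[out] -64
> mathcell.quotient x→0
[out] ToolError: division by zero


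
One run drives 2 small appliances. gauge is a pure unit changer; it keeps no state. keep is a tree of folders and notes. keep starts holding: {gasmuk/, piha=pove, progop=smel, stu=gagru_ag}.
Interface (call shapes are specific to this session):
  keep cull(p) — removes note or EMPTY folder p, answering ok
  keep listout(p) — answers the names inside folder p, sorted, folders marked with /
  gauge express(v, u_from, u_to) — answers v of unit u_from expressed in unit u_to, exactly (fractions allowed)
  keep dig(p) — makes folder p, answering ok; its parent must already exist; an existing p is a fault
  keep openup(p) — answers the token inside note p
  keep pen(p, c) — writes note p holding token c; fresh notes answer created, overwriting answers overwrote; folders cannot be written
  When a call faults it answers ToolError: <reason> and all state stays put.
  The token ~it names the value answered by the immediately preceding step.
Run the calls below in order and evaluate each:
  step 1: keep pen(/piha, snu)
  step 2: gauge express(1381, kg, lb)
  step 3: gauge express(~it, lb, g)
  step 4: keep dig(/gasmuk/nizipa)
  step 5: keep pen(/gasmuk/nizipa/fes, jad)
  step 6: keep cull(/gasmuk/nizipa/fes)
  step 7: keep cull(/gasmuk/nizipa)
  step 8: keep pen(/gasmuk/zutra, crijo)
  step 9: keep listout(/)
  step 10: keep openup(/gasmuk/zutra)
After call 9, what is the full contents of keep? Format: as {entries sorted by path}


Answer: {gasmuk/, gasmuk/zutra=crijo, piha=snu, progop=smel, stu=gagru_ag}

Derivation:
>>> keep pen p→/piha c→snu
= overwrote
>>> gauge express v→1381 u_from→kg u_to→lb
= 138100000000/45359237
>>> gauge express v→~it u_from→lb u_to→g
= 1381000
>>> keep dig p→/gasmuk/nizipa
= ok
>>> keep pen p→/gasmuk/nizipa/fes c→jad
= created
>>> keep cull p→/gasmuk/nizipa/fes
= ok
>>> keep cull p→/gasmuk/nizipa
= ok
>>> keep pen p→/gasmuk/zutra c→crijo
= created
>>> keep listout p→/
= [gasmuk/, piha, progop, stu]
>>> keep openup p→/gasmuk/zutra
= crijo


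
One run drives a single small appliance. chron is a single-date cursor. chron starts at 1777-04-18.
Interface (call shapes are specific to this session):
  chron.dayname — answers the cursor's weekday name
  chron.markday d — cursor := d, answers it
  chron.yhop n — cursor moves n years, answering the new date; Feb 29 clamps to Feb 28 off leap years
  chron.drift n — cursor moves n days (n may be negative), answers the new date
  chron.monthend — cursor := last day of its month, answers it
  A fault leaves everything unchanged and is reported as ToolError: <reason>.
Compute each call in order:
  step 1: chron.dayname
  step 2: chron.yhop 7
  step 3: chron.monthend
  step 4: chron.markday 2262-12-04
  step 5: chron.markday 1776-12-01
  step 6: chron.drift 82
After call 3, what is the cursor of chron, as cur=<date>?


Answer: cur=1784-04-30

Derivation:
# 1. dayname() == Friday
# 2. yhop(7) == 1784-04-18
# 3. monthend() == 1784-04-30
# 4. markday(2262-12-04) == 2262-12-04
# 5. markday(1776-12-01) == 1776-12-01
# 6. drift(82) == 1777-02-21


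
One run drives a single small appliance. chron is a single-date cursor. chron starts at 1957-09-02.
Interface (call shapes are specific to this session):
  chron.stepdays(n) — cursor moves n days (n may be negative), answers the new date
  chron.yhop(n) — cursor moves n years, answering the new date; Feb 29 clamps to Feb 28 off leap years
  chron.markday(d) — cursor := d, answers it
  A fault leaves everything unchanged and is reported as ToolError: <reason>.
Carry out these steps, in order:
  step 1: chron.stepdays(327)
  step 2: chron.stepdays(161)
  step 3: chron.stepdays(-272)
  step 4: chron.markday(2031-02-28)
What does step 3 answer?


Answer: 1958-04-06

Derivation:
Act: stepdays[n=327]
Obs: 1958-07-26
Act: stepdays[n=161]
Obs: 1959-01-03
Act: stepdays[n=-272]
Obs: 1958-04-06
Act: markday[d=2031-02-28]
Obs: 2031-02-28


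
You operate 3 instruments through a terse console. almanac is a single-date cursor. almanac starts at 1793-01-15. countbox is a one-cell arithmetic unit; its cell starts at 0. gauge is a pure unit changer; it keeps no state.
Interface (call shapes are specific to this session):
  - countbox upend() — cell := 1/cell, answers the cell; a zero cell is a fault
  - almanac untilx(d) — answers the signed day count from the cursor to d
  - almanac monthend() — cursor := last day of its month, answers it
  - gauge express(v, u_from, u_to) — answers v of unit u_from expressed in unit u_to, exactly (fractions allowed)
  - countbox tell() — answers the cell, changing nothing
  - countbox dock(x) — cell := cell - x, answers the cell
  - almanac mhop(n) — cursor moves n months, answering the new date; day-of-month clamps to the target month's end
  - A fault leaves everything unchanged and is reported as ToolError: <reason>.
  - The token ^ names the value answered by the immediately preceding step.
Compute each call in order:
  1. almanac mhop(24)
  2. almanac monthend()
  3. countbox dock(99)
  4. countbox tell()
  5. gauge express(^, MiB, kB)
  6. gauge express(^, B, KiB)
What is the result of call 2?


Answer: 1795-01-31

Derivation:
> almanac mhop n='24'
= 1795-01-15
> almanac monthend
= 1795-01-31
> countbox dock x='99'
= -99
> countbox tell
= -99
> gauge express v='^' u_from='MiB' u_to='kB'
= -12976128/125
> gauge express v='^' u_from='B' u_to='KiB'
= -12672/125


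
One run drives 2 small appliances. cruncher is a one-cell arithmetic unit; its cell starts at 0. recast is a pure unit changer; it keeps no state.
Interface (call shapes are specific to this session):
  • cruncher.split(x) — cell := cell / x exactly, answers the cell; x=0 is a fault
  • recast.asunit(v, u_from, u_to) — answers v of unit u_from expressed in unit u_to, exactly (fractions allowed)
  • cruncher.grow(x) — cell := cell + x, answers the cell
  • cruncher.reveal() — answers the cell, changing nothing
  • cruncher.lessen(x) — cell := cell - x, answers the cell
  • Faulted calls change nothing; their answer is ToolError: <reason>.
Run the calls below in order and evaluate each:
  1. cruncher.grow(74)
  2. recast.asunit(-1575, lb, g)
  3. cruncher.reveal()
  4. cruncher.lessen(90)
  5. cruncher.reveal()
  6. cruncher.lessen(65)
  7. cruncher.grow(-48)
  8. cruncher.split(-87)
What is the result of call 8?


→ cruncher.grow(x='74')
← 74
→ recast.asunit(v='-1575', u_from='lb', u_to='g')
← -2857631931/4000
→ cruncher.reveal()
← 74
→ cruncher.lessen(x='90')
← -16
→ cruncher.reveal()
← -16
→ cruncher.lessen(x='65')
← -81
→ cruncher.grow(x='-48')
← -129
→ cruncher.split(x='-87')
← 43/29

Answer: 43/29


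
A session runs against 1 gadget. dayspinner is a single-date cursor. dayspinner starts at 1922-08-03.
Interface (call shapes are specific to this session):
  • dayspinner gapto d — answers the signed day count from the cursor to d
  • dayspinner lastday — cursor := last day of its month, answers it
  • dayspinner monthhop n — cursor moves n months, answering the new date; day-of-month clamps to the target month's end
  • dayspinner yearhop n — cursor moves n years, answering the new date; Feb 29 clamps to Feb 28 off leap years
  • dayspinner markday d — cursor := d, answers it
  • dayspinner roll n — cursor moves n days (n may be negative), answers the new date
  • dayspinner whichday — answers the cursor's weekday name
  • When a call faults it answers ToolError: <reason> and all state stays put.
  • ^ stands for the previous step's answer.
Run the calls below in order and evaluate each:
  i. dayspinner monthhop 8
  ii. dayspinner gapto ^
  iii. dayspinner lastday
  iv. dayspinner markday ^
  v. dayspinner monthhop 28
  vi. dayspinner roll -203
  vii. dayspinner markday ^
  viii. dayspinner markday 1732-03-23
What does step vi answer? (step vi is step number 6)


==> dayspinner monthhop(8)
<== 1923-04-03
==> dayspinner gapto(^)
<== 0
==> dayspinner lastday()
<== 1923-04-30
==> dayspinner markday(^)
<== 1923-04-30
==> dayspinner monthhop(28)
<== 1925-08-30
==> dayspinner roll(-203)
<== 1925-02-08
==> dayspinner markday(^)
<== 1925-02-08
==> dayspinner markday(1732-03-23)
<== 1732-03-23

Answer: 1925-02-08


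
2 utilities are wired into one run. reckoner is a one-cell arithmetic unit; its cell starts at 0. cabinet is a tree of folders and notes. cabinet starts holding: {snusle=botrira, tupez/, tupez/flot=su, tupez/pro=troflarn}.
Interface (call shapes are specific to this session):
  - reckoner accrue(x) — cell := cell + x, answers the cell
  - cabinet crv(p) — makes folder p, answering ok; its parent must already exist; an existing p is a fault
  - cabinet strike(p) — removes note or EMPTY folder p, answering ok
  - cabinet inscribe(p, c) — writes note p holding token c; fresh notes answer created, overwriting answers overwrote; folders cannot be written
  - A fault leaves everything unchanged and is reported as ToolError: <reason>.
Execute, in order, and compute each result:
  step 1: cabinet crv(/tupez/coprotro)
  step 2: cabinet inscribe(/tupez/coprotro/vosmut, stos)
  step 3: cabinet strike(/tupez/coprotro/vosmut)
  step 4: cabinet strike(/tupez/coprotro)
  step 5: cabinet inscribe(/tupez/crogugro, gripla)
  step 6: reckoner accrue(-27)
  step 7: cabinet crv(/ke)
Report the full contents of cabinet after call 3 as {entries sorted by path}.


Answer: {snusle=botrira, tupez/, tupez/coprotro/, tupez/flot=su, tupez/pro=troflarn}

Derivation:
I invoke cabinet crv with p: /tupez/coprotro, yielding ok.
Using cabinet inscribe with p: /tupez/coprotro/vosmut, c: stos: created.
I run cabinet strike with p: /tupez/coprotro/vosmut, and see ok.
I invoke cabinet strike with p: /tupez/coprotro, and observe ok.
I try cabinet inscribe with p: /tupez/crogugro, c: gripla, giving created.
I try reckoner accrue with x: -27, yielding -27.
Invoking cabinet crv with p: /ke, and see ok.


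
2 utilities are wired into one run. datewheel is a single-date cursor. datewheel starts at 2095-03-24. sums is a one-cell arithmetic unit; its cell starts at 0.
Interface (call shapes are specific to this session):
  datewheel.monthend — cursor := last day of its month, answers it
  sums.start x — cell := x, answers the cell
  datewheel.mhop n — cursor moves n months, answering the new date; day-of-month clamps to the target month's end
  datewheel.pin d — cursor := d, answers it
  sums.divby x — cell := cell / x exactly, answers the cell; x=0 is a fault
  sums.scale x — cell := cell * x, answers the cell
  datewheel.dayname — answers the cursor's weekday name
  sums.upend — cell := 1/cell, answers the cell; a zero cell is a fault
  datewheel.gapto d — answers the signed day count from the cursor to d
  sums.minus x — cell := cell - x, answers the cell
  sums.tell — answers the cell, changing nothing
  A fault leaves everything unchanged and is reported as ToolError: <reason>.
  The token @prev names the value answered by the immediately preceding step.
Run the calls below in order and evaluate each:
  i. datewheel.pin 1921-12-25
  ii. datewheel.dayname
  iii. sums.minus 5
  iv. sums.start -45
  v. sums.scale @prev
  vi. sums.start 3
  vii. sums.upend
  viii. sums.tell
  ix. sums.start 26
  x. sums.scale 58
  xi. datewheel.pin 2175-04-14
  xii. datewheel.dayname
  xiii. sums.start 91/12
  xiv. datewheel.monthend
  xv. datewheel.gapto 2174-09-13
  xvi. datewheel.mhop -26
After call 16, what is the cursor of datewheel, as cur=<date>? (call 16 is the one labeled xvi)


Answer: cur=2173-02-28

Derivation:
==> datewheel.pin(1921-12-25)
<== 1921-12-25
==> datewheel.dayname()
<== Sunday
==> sums.minus(5)
<== -5
==> sums.start(-45)
<== -45
==> sums.scale(@prev)
<== 2025
==> sums.start(3)
<== 3
==> sums.upend()
<== 1/3
==> sums.tell()
<== 1/3
==> sums.start(26)
<== 26
==> sums.scale(58)
<== 1508
==> datewheel.pin(2175-04-14)
<== 2175-04-14
==> datewheel.dayname()
<== Friday
==> sums.start(91/12)
<== 91/12
==> datewheel.monthend()
<== 2175-04-30
==> datewheel.gapto(2174-09-13)
<== -229
==> datewheel.mhop(-26)
<== 2173-02-28


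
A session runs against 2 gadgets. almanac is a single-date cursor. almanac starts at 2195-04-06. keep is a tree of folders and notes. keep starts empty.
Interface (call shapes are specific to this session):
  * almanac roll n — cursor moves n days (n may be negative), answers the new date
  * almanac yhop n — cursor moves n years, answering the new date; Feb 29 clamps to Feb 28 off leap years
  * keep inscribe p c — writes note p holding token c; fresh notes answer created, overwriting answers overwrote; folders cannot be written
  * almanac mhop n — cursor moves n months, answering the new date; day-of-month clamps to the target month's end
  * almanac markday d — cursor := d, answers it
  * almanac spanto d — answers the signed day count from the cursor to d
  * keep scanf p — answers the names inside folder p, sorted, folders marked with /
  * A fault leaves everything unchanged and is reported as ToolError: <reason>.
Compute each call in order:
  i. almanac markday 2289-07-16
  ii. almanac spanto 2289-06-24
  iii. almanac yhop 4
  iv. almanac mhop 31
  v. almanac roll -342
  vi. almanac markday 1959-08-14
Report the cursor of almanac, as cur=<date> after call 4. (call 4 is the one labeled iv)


$ almanac markday 2289-07-16
:: 2289-07-16
$ almanac spanto 2289-06-24
:: -22
$ almanac yhop 4
:: 2293-07-16
$ almanac mhop 31
:: 2296-02-16
$ almanac roll -342
:: 2295-03-11
$ almanac markday 1959-08-14
:: 1959-08-14

Answer: cur=2296-02-16
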